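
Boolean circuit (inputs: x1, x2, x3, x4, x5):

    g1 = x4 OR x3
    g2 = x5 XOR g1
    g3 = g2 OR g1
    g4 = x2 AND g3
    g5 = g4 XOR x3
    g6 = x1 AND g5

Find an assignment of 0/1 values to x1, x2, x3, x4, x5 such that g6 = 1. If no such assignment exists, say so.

Check with x1=1 x2=0 x3=1 x4=0 x5=1:
g1 = x4 OR x3 = 0 OR 1 = 1
g2 = x5 XOR g1 = 1 XOR 1 = 0
g3 = g2 OR g1 = 0 OR 1 = 1
g4 = x2 AND g3 = 0 AND 1 = 0
g5 = g4 XOR x3 = 0 XOR 1 = 1
g6 = x1 AND g5 = 1 AND 1 = 1
So g6 = 1 as required.

x1=1 x2=0 x3=1 x4=0 x5=1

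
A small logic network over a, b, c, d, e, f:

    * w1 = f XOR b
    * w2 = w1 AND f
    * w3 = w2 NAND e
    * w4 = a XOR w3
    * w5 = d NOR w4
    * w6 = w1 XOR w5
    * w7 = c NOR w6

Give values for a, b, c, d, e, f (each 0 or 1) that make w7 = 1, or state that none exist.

w7 = c NOR w6 must be 1, so both c = 0 and w6 = 0.
w6 = w1 XOR w5 must be 0, so w1 and w5 are equal.
Check with a=1, b=1, c=0, d=1, e=1, f=1:
w1 = f XOR b = 1 XOR 1 = 0
w2 = w1 AND f = 0 AND 1 = 0
w3 = w2 NAND e = 0 NAND 1 = 1
w4 = a XOR w3 = 1 XOR 1 = 0
w5 = d NOR w4 = 1 NOR 0 = 0
w6 = w1 XOR w5 = 0 XOR 0 = 0
w7 = c NOR w6 = 0 NOR 0 = 1
So w7 = 1 as required.

a=1, b=1, c=0, d=1, e=1, f=1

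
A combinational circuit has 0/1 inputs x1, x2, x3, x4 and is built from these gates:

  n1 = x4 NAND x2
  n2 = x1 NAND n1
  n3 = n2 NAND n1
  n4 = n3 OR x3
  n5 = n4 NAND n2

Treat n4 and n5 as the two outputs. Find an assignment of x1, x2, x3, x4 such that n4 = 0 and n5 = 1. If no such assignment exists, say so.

Check with x1=0 x2=1 x3=0 x4=0:
n1 = x4 NAND x2 = 0 NAND 1 = 1
n2 = x1 NAND n1 = 0 NAND 1 = 1
n3 = n2 NAND n1 = 1 NAND 1 = 0
n4 = n3 OR x3 = 0 OR 0 = 0
n5 = n4 NAND n2 = 0 NAND 1 = 1
So n4 = 0 and n5 = 1.

x1=0 x2=1 x3=0 x4=0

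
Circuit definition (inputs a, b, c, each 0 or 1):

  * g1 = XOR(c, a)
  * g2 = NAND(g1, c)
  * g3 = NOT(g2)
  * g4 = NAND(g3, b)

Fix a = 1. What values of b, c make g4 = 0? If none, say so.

no solution exists

With a = 1 fixed, none of the 4 settings of b, c give g4 = 0.
For example, with b=0, c=0:
g1 = XOR(c, a) = XOR(0, 1) = 1
g2 = NAND(g1, c) = NAND(1, 0) = 1
g3 = NOT(g2) = NOT 1 = 0
g4 = NAND(g3, b) = NAND(0, 0) = 1
giving g4 = 1 ≠ 0.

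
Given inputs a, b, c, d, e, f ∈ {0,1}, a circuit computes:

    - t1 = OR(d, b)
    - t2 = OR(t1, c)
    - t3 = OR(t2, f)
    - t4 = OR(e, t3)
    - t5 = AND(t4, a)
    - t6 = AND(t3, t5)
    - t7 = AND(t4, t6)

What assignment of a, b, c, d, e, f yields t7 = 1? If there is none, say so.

t7 = AND(t4, t6) must be 1, so both t4 = 1 and t6 = 1.
t4 = OR(e, t3) must be 1, so at least one of e, t3 is 1.
t6 = AND(t3, t5) must be 1, so both t3 = 1 and t5 = 1.
Check with a=1, b=1, c=1, d=1, e=0, f=1:
t1 = OR(d, b) = OR(1, 1) = 1
t2 = OR(t1, c) = OR(1, 1) = 1
t3 = OR(t2, f) = OR(1, 1) = 1
t4 = OR(e, t3) = OR(0, 1) = 1
t5 = AND(t4, a) = AND(1, 1) = 1
t6 = AND(t3, t5) = AND(1, 1) = 1
t7 = AND(t4, t6) = AND(1, 1) = 1
So t7 = 1 as required.

a=1, b=1, c=1, d=1, e=0, f=1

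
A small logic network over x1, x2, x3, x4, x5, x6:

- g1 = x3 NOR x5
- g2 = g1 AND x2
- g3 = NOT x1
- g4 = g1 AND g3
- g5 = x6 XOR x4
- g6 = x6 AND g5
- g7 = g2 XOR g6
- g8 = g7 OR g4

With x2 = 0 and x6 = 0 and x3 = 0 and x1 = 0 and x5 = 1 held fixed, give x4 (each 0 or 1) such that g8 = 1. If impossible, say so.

With x2 = 0 and x6 = 0 and x3 = 0 and x1 = 0 and x5 = 1 fixed, none of the 2 settings of x4 give g8 = 1.
For example, with x4=1:
g1 = x3 NOR x5 = 0 NOR 1 = 0
g2 = g1 AND x2 = 0 AND 0 = 0
g3 = NOT x1 = NOT 0 = 1
g4 = g1 AND g3 = 0 AND 1 = 0
g5 = x6 XOR x4 = 0 XOR 1 = 1
g6 = x6 AND g5 = 0 AND 1 = 0
g7 = g2 XOR g6 = 0 XOR 0 = 0
g8 = g7 OR g4 = 0 OR 0 = 0
giving g8 = 0 ≠ 1.

no solution exists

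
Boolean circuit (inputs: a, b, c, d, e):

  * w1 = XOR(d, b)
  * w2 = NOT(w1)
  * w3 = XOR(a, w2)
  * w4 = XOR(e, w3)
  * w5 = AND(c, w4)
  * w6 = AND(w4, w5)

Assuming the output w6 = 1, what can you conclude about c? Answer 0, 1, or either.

1

w6 = AND(w4, w5) must be 1, so both w4 = 1 and w5 = 1.
w4 = XOR(e, w3) must be 1, so e and w3 differ.
w5 = AND(c, w4) must be 1, so both c = 1 and w4 = 1.
Every assignment with w6 = 1 has c = 1; there are 8 such assignment(s).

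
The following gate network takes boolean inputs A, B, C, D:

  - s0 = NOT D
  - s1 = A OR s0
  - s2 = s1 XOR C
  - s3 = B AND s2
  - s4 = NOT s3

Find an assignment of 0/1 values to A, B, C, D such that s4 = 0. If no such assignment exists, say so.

A=0 B=1 C=0 D=0

s4 = NOT s3 must be 0, so s3 = 1.
s3 = B AND s2 must be 1, so both B = 1 and s2 = 1.
Check with A=0 B=1 C=0 D=0:
s0 = NOT D = NOT 0 = 1
s1 = A OR s0 = 0 OR 1 = 1
s2 = s1 XOR C = 1 XOR 0 = 1
s3 = B AND s2 = 1 AND 1 = 1
s4 = NOT s3 = NOT 1 = 0
So s4 = 0 as required.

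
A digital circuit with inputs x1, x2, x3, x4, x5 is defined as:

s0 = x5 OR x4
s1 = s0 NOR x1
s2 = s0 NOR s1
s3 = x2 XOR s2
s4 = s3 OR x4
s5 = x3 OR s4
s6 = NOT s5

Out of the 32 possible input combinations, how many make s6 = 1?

4

s6 = NOT s5 must be 1, so s5 = 0.
s5 = x3 OR s4 must be 0, so both x3 = 0 and s4 = 0.
s4 = s3 OR x4 must be 0, so both s3 = 0 and x4 = 0.
Enumerating the 32 input combinations, 4 give s6 = 1 and 28 give s6 = 0.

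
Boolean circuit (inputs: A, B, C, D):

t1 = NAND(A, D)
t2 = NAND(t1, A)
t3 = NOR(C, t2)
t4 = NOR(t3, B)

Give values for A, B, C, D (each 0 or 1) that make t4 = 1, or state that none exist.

t4 = NOR(t3, B) must be 1, so both t3 = 0 and B = 0.
t3 = NOR(C, t2) must be 0, so at least one of C, t2 is 1.
Check with A=1, B=0, C=1, D=1:
t1 = NAND(A, D) = NAND(1, 1) = 0
t2 = NAND(t1, A) = NAND(0, 1) = 1
t3 = NOR(C, t2) = NOR(1, 1) = 0
t4 = NOR(t3, B) = NOR(0, 0) = 1
So t4 = 1 as required.

A=1, B=0, C=1, D=1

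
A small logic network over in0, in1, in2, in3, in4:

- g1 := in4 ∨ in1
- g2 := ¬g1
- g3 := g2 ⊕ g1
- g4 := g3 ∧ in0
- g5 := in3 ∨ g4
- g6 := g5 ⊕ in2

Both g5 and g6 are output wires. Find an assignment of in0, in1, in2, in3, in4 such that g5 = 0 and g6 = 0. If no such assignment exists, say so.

in0=0, in1=0, in2=0, in3=0, in4=1

Check with in0=0, in1=0, in2=0, in3=0, in4=1:
g1 = in4 ∨ in1 = 1 ∨ 0 = 1
g2 = ¬g1 = ¬1 = 0
g3 = g2 ⊕ g1 = 0 ⊕ 1 = 1
g4 = g3 ∧ in0 = 1 ∧ 0 = 0
g5 = in3 ∨ g4 = 0 ∨ 0 = 0
g6 = g5 ⊕ in2 = 0 ⊕ 0 = 0
So g5 = 0 and g6 = 0.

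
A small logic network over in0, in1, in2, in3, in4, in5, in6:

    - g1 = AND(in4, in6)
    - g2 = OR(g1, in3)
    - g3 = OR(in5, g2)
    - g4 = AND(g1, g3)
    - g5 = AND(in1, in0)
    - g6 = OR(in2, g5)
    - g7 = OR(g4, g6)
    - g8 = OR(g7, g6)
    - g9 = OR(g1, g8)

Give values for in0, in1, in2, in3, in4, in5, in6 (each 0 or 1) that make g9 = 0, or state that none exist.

in0=0, in1=0, in2=0, in3=0, in4=0, in5=1, in6=0

g9 = OR(g1, g8) must be 0, so both g1 = 0 and g8 = 0.
Check with in0=0, in1=0, in2=0, in3=0, in4=0, in5=1, in6=0:
g1 = AND(in4, in6) = AND(0, 0) = 0
g2 = OR(g1, in3) = OR(0, 0) = 0
g3 = OR(in5, g2) = OR(1, 0) = 1
g4 = AND(g1, g3) = AND(0, 1) = 0
g5 = AND(in1, in0) = AND(0, 0) = 0
g6 = OR(in2, g5) = OR(0, 0) = 0
g7 = OR(g4, g6) = OR(0, 0) = 0
g8 = OR(g7, g6) = OR(0, 0) = 0
g9 = OR(g1, g8) = OR(0, 0) = 0
So g9 = 0 as required.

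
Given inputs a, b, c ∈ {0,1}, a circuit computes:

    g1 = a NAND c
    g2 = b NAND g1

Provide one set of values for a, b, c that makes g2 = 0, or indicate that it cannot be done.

a=0, b=1, c=0

g2 = b NAND g1 must be 0, so both b = 1 and g1 = 1.
g1 = a NAND c must be 1, so at least one of a, c is 0.
Check with a=0, b=1, c=0:
g1 = a NAND c = 0 NAND 0 = 1
g2 = b NAND g1 = 1 NAND 1 = 0
So g2 = 0 as required.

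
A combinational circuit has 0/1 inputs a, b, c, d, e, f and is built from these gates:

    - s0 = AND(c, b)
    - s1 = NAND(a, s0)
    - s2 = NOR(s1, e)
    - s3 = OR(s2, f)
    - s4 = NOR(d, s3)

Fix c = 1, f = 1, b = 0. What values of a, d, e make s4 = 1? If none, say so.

With c = 1, f = 1, b = 0 fixed, none of the 8 settings of a, d, e give s4 = 1.
For example, with a=1, d=1, e=0:
s0 = AND(c, b) = AND(1, 0) = 0
s1 = NAND(a, s0) = NAND(1, 0) = 1
s2 = NOR(s1, e) = NOR(1, 0) = 0
s3 = OR(s2, f) = OR(0, 1) = 1
s4 = NOR(d, s3) = NOR(1, 1) = 0
giving s4 = 0 ≠ 1.

no solution exists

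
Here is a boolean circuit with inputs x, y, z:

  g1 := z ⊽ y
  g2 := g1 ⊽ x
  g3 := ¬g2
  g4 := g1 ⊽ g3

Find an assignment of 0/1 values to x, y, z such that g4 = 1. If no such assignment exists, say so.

x=0 y=0 z=1

Check with x=0 y=0 z=1:
g1 = z ⊽ y = 1 ⊽ 0 = 0
g2 = g1 ⊽ x = 0 ⊽ 0 = 1
g3 = ¬g2 = ¬1 = 0
g4 = g1 ⊽ g3 = 0 ⊽ 0 = 1
So g4 = 1 as required.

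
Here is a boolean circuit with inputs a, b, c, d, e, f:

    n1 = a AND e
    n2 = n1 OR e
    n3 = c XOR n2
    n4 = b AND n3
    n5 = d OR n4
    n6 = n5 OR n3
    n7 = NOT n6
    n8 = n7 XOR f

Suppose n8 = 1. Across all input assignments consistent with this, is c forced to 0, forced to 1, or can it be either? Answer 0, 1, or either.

Both values of c occur among assignments with n8 = 1:
  c=0: a=0, b=0, c=0, d=0, e=0, f=0
  c=1: a=0, b=0, c=1, d=0, e=0, f=1

either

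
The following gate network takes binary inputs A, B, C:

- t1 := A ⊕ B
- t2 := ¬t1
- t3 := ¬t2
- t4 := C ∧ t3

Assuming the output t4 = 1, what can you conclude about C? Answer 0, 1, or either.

t4 = C ∧ t3 must be 1, so both C = 1 and t3 = 1.
t3 = ¬t2 must be 1, so t2 = 0.
t2 = ¬t1 must be 0, so t1 = 1.
Every assignment with t4 = 1 has C = 1; there are 2 such assignment(s).
  A=0, B=1, C=1
  A=1, B=0, C=1

1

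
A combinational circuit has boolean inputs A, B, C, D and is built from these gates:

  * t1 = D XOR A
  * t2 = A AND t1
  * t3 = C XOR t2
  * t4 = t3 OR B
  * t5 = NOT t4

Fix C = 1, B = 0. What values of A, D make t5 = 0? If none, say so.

t5 = NOT t4 must be 0, so t4 = 1.
t4 = t3 OR B must be 1, so at least one of t3, B is 1.
Check with C = 1, B = 0 and A=1, D=1:
t1 = D XOR A = 1 XOR 1 = 0
t2 = A AND t1 = 1 AND 0 = 0
t3 = C XOR t2 = 1 XOR 0 = 1
t4 = t3 OR B = 1 OR 0 = 1
t5 = NOT t4 = NOT 1 = 0
So t5 = 0.

A=1, D=1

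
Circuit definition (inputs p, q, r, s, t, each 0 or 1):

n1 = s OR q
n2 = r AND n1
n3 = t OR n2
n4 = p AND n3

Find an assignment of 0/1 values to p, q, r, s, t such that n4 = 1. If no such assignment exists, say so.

n4 = p AND n3 must be 1, so both p = 1 and n3 = 1.
Check with p=1 q=0 r=0 s=1 t=1:
n1 = s OR q = 1 OR 0 = 1
n2 = r AND n1 = 0 AND 1 = 0
n3 = t OR n2 = 1 OR 0 = 1
n4 = p AND n3 = 1 AND 1 = 1
So n4 = 1 as required.

p=1 q=0 r=0 s=1 t=1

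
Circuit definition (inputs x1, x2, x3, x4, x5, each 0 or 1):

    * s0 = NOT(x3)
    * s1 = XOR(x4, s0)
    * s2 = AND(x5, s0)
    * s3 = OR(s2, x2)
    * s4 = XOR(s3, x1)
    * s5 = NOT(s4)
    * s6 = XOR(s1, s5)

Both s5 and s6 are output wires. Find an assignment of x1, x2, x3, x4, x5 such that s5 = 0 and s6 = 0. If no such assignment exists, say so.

x1=1 x2=0 x3=0 x4=1 x5=0

Check with x1=1 x2=0 x3=0 x4=1 x5=0:
s0 = NOT(x3) = NOT 0 = 1
s1 = XOR(x4, s0) = XOR(1, 1) = 0
s2 = AND(x5, s0) = AND(0, 1) = 0
s3 = OR(s2, x2) = OR(0, 0) = 0
s4 = XOR(s3, x1) = XOR(0, 1) = 1
s5 = NOT(s4) = NOT 1 = 0
s6 = XOR(s1, s5) = XOR(0, 0) = 0
So s5 = 0 and s6 = 0.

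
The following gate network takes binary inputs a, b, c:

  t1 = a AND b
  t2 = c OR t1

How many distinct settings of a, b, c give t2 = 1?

t2 = c OR t1 must be 1, so at least one of c, t1 is 1.
Satisfying assignments:
  a=0, b=0, c=1
  a=0, b=1, c=1
  a=1, b=0, c=1
  a=1, b=1, c=0
  a=1, b=1, c=1

5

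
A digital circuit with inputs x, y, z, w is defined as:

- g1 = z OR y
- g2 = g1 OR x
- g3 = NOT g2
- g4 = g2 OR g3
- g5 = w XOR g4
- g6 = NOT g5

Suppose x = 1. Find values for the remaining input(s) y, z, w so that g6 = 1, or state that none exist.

Check with x = 1 and y=1, z=1, w=1:
g1 = z OR y = 1 OR 1 = 1
g2 = g1 OR x = 1 OR 1 = 1
g3 = NOT g2 = NOT 1 = 0
g4 = g2 OR g3 = 1 OR 0 = 1
g5 = w XOR g4 = 1 XOR 1 = 0
g6 = NOT g5 = NOT 0 = 1
So g6 = 1.

y=1, z=1, w=1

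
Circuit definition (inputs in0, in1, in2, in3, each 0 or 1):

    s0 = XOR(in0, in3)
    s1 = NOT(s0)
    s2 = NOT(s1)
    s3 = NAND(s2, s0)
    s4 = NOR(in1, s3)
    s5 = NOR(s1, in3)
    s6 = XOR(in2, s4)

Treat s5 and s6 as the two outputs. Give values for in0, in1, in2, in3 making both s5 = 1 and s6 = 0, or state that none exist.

in0=1 in1=0 in2=1 in3=0

Check with in0=1 in1=0 in2=1 in3=0:
s0 = XOR(in0, in3) = XOR(1, 0) = 1
s1 = NOT(s0) = NOT 1 = 0
s2 = NOT(s1) = NOT 0 = 1
s3 = NAND(s2, s0) = NAND(1, 1) = 0
s4 = NOR(in1, s3) = NOR(0, 0) = 1
s5 = NOR(s1, in3) = NOR(0, 0) = 1
s6 = XOR(in2, s4) = XOR(1, 1) = 0
So s5 = 1 and s6 = 0.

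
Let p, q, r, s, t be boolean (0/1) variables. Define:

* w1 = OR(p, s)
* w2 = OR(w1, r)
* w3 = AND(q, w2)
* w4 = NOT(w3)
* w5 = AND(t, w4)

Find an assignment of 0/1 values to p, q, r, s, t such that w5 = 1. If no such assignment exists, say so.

w5 = AND(t, w4) must be 1, so both t = 1 and w4 = 1.
w4 = NOT(w3) must be 1, so w3 = 0.
Check with p=0, q=0, r=0, s=0, t=1:
w1 = OR(p, s) = OR(0, 0) = 0
w2 = OR(w1, r) = OR(0, 0) = 0
w3 = AND(q, w2) = AND(0, 0) = 0
w4 = NOT(w3) = NOT 0 = 1
w5 = AND(t, w4) = AND(1, 1) = 1
So w5 = 1 as required.

p=0, q=0, r=0, s=0, t=1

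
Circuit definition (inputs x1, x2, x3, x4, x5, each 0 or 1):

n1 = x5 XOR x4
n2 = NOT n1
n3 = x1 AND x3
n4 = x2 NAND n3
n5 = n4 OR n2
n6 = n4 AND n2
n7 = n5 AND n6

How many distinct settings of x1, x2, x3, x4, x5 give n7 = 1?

14

n7 = n5 AND n6 must be 1, so both n5 = 1 and n6 = 1.
Enumerating the 32 input combinations, 14 give n7 = 1 and 18 give n7 = 0.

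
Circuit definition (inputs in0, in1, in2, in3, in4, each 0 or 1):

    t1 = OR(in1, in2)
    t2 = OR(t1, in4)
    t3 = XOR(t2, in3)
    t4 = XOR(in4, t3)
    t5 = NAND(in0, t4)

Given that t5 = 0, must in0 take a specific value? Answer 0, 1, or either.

1

t5 = NAND(in0, t4) must be 0, so both in0 = 1 and t4 = 1.
t4 = XOR(in4, t3) must be 1, so in4 and t3 differ.
Every assignment with t5 = 0 has in0 = 1; there are 8 such assignment(s).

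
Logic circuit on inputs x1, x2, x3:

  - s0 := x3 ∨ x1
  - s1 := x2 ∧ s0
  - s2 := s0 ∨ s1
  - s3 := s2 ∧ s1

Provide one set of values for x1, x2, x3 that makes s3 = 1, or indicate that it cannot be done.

x1=0 x2=1 x3=1

s3 = s2 ∧ s1 must be 1, so both s2 = 1 and s1 = 1.
s2 = s0 ∨ s1 must be 1, so at least one of s0, s1 is 1.
s1 = x2 ∧ s0 must be 1, so both x2 = 1 and s0 = 1.
Check with x1=0 x2=1 x3=1:
s0 = x3 ∨ x1 = 1 ∨ 0 = 1
s1 = x2 ∧ s0 = 1 ∧ 1 = 1
s2 = s0 ∨ s1 = 1 ∨ 1 = 1
s3 = s2 ∧ s1 = 1 ∧ 1 = 1
So s3 = 1 as required.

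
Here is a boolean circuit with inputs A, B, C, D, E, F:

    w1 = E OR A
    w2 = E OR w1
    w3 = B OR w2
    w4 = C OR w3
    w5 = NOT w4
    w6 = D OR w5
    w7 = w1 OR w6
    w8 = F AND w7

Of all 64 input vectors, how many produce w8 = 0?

w8 = F AND w7 must be 0, so at least one of F, w7 is 0.
Enumerating the 64 input combinations, 35 give w8 = 0 and 29 give w8 = 1.

35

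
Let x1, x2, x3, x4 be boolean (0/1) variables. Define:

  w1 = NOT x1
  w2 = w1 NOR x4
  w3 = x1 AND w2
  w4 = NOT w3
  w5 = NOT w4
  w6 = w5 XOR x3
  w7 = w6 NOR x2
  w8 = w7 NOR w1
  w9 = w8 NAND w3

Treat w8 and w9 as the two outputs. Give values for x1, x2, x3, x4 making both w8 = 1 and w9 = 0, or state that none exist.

Check with x1=1, x2=1, x3=1, x4=0:
w1 = NOT x1 = NOT 1 = 0
w2 = w1 NOR x4 = 0 NOR 0 = 1
w3 = x1 AND w2 = 1 AND 1 = 1
w4 = NOT w3 = NOT 1 = 0
w5 = NOT w4 = NOT 0 = 1
w6 = w5 XOR x3 = 1 XOR 1 = 0
w7 = w6 NOR x2 = 0 NOR 1 = 0
w8 = w7 NOR w1 = 0 NOR 0 = 1
w9 = w8 NAND w3 = 1 NAND 1 = 0
So w8 = 1 and w9 = 0.

x1=1, x2=1, x3=1, x4=0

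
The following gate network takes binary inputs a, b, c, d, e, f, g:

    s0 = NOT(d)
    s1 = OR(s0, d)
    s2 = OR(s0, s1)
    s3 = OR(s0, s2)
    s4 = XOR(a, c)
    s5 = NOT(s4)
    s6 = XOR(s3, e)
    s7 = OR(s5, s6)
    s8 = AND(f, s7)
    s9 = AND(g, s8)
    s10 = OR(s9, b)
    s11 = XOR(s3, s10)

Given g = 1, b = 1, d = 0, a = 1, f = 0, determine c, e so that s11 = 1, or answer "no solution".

With g = 1, b = 1, d = 0, a = 1, f = 0 fixed, none of the 4 settings of c, e give s11 = 1.
For example, with c=1, e=1:
s0 = NOT(d) = NOT 0 = 1
s1 = OR(s0, d) = OR(1, 0) = 1
s2 = OR(s0, s1) = OR(1, 1) = 1
s3 = OR(s0, s2) = OR(1, 1) = 1
s4 = XOR(a, c) = XOR(1, 1) = 0
s5 = NOT(s4) = NOT 0 = 1
s6 = XOR(s3, e) = XOR(1, 1) = 0
s7 = OR(s5, s6) = OR(1, 0) = 1
s8 = AND(f, s7) = AND(0, 1) = 0
s9 = AND(g, s8) = AND(1, 0) = 0
s10 = OR(s9, b) = OR(0, 1) = 1
s11 = XOR(s3, s10) = XOR(1, 1) = 0
giving s11 = 0 ≠ 1.

no solution exists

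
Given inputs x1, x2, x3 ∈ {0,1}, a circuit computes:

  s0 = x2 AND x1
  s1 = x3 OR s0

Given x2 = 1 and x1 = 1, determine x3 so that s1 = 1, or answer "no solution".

Check with x2 = 1 and x1 = 1 and x3=0:
s0 = x2 AND x1 = 1 AND 1 = 1
s1 = x3 OR s0 = 0 OR 1 = 1
So s1 = 1.

x3=0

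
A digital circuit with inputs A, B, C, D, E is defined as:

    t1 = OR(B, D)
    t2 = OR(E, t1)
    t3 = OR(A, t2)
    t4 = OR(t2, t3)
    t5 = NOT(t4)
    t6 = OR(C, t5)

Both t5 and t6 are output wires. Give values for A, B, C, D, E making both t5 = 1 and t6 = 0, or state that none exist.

Across all 32 input combinations, none give both t5 = 1 and t6 = 0.

no solution exists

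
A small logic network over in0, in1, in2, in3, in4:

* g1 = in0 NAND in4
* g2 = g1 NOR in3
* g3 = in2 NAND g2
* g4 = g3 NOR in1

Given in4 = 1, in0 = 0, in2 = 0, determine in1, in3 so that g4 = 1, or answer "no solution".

no solution exists

With in4 = 1, in0 = 0, in2 = 0 fixed, none of the 4 settings of in1, in3 give g4 = 1.
For example, with in1=0, in3=0:
g1 = in0 NAND in4 = 0 NAND 1 = 1
g2 = g1 NOR in3 = 1 NOR 0 = 0
g3 = in2 NAND g2 = 0 NAND 0 = 1
g4 = g3 NOR in1 = 1 NOR 0 = 0
giving g4 = 0 ≠ 1.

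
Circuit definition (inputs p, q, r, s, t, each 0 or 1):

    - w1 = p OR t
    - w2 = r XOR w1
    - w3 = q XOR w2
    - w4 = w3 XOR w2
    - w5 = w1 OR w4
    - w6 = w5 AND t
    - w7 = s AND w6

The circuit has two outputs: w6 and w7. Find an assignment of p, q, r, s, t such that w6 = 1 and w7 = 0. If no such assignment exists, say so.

Check with p=0, q=1, r=0, s=0, t=1:
w1 = p OR t = 0 OR 1 = 1
w2 = r XOR w1 = 0 XOR 1 = 1
w3 = q XOR w2 = 1 XOR 1 = 0
w4 = w3 XOR w2 = 0 XOR 1 = 1
w5 = w1 OR w4 = 1 OR 1 = 1
w6 = w5 AND t = 1 AND 1 = 1
w7 = s AND w6 = 0 AND 1 = 0
So w6 = 1 and w7 = 0.

p=0, q=1, r=0, s=0, t=1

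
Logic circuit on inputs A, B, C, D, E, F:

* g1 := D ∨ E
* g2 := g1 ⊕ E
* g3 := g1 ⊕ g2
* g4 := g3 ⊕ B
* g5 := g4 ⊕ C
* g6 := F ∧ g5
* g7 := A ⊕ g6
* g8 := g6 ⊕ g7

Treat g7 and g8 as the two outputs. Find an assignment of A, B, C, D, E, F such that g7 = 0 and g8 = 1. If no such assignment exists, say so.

Check with A=1 B=1 C=1 D=1 E=1 F=1:
g1 = D ∨ E = 1 ∨ 1 = 1
g2 = g1 ⊕ E = 1 ⊕ 1 = 0
g3 = g1 ⊕ g2 = 1 ⊕ 0 = 1
g4 = g3 ⊕ B = 1 ⊕ 1 = 0
g5 = g4 ⊕ C = 0 ⊕ 1 = 1
g6 = F ∧ g5 = 1 ∧ 1 = 1
g7 = A ⊕ g6 = 1 ⊕ 1 = 0
g8 = g6 ⊕ g7 = 1 ⊕ 0 = 1
So g7 = 0 and g8 = 1.

A=1 B=1 C=1 D=1 E=1 F=1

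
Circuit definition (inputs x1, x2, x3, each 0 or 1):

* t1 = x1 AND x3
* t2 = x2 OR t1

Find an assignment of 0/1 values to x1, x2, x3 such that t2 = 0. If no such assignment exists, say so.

x1=0 x2=0 x3=1

t2 = x2 OR t1 must be 0, so both x2 = 0 and t1 = 0.
Check with x1=0 x2=0 x3=1:
t1 = x1 AND x3 = 0 AND 1 = 0
t2 = x2 OR t1 = 0 OR 0 = 0
So t2 = 0 as required.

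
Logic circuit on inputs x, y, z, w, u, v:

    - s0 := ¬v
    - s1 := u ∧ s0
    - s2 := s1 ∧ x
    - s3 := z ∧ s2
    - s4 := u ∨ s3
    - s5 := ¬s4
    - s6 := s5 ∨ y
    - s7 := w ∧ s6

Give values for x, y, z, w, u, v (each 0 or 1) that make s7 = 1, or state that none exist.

Check with x=1 y=1 z=1 w=1 u=0 v=1:
s0 = ¬v = ¬1 = 0
s1 = u ∧ s0 = 0 ∧ 0 = 0
s2 = s1 ∧ x = 0 ∧ 1 = 0
s3 = z ∧ s2 = 1 ∧ 0 = 0
s4 = u ∨ s3 = 0 ∨ 0 = 0
s5 = ¬s4 = ¬0 = 1
s6 = s5 ∨ y = 1 ∨ 1 = 1
s7 = w ∧ s6 = 1 ∧ 1 = 1
So s7 = 1 as required.

x=1 y=1 z=1 w=1 u=0 v=1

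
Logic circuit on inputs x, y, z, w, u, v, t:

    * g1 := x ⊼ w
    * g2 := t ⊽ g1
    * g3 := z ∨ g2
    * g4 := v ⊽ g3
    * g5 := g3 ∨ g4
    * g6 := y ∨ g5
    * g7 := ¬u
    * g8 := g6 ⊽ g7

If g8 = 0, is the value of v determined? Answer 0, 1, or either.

Both values of v occur among assignments with g8 = 0:
  v=0: x=0, y=0, z=0, w=0, u=0, v=0, t=0
  v=1: x=0, y=0, z=0, w=0, u=0, v=1, t=0

either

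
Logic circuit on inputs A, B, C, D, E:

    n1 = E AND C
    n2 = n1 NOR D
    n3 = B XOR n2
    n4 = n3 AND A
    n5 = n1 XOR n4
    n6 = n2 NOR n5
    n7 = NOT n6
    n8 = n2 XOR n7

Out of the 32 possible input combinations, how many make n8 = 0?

n8 = n2 XOR n7 must be 0, so n2 and n7 are equal.
Enumerating the 32 input combinations, 23 give n8 = 0 and 9 give n8 = 1.

23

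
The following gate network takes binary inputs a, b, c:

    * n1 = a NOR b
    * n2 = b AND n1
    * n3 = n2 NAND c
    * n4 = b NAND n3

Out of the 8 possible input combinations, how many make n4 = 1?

4

n4 = b NAND n3 must be 1, so at least one of b, n3 is 0.
Satisfying assignments:
  a=0, b=0, c=0
  a=0, b=0, c=1
  a=1, b=0, c=0
  a=1, b=0, c=1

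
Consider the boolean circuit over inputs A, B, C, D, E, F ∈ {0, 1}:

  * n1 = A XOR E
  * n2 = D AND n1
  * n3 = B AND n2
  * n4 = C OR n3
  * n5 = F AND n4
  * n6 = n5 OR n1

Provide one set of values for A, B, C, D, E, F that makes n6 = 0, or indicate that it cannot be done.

A=0, B=1, C=1, D=0, E=0, F=0

n6 = n5 OR n1 must be 0, so both n5 = 0 and n1 = 0.
n5 = F AND n4 must be 0, so at least one of F, n4 is 0.
Check with A=0, B=1, C=1, D=0, E=0, F=0:
n1 = A XOR E = 0 XOR 0 = 0
n2 = D AND n1 = 0 AND 0 = 0
n3 = B AND n2 = 1 AND 0 = 0
n4 = C OR n3 = 1 OR 0 = 1
n5 = F AND n4 = 0 AND 1 = 0
n6 = n5 OR n1 = 0 OR 0 = 0
So n6 = 0 as required.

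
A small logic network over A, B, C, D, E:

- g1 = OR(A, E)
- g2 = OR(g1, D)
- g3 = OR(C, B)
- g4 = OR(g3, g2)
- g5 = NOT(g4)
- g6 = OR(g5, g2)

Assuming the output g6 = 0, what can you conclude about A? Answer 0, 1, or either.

g6 = OR(g5, g2) must be 0, so both g5 = 0 and g2 = 0.
g5 = NOT(g4) must be 0, so g4 = 1.
Every assignment with g6 = 0 has A = 0; there are 3 such assignment(s).
  A=0, B=0, C=1, D=0, E=0
  A=0, B=1, C=0, D=0, E=0
  A=0, B=1, C=1, D=0, E=0

0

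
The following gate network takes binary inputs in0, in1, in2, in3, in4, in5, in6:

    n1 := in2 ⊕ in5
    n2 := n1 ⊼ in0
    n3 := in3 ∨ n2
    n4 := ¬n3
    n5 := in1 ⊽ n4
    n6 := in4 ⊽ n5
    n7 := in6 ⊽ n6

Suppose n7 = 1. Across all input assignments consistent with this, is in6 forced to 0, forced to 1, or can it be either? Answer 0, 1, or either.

n7 = in6 ⊽ n6 must be 1, so both in6 = 0 and n6 = 0.
Every assignment with n7 = 1 has in6 = 0; there are 46 such assignment(s).

0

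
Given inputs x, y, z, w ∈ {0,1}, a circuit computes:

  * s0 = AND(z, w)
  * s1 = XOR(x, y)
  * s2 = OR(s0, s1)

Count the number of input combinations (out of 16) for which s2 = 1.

s2 = OR(s0, s1) must be 1, so at least one of s0, s1 is 1.
Enumerating the 16 input combinations, 10 give s2 = 1 and 6 give s2 = 0.

10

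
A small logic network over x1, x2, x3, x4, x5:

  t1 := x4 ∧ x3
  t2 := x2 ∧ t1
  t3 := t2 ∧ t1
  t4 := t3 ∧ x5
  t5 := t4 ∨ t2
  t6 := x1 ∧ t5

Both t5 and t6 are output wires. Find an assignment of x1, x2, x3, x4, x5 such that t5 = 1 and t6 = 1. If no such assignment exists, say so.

x1=1, x2=1, x3=1, x4=1, x5=0

Check with x1=1, x2=1, x3=1, x4=1, x5=0:
t1 = x4 ∧ x3 = 1 ∧ 1 = 1
t2 = x2 ∧ t1 = 1 ∧ 1 = 1
t3 = t2 ∧ t1 = 1 ∧ 1 = 1
t4 = t3 ∧ x5 = 1 ∧ 0 = 0
t5 = t4 ∨ t2 = 0 ∨ 1 = 1
t6 = x1 ∧ t5 = 1 ∧ 1 = 1
So t5 = 1 and t6 = 1.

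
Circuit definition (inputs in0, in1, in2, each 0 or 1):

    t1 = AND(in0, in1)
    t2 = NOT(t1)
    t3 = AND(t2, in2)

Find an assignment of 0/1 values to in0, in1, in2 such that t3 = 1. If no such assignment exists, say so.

t3 = AND(t2, in2) must be 1, so both t2 = 1 and in2 = 1.
Check with in0=0, in1=0, in2=1:
t1 = AND(in0, in1) = AND(0, 0) = 0
t2 = NOT(t1) = NOT 0 = 1
t3 = AND(t2, in2) = AND(1, 1) = 1
So t3 = 1 as required.

in0=0, in1=0, in2=1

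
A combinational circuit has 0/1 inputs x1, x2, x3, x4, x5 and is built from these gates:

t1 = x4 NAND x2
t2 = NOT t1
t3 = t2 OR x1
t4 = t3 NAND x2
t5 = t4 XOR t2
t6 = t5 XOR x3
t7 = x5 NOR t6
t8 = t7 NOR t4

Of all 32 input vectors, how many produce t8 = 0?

t8 = t7 NOR t4 must be 0, so at least one of t7, t4 is 1.
Enumerating the 32 input combinations, 23 give t8 = 0 and 9 give t8 = 1.

23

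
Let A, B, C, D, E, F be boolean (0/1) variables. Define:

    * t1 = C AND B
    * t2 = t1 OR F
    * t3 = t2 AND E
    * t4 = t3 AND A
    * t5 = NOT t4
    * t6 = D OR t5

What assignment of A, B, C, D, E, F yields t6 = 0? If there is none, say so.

A=1 B=1 C=0 D=0 E=1 F=1

Check with A=1 B=1 C=0 D=0 E=1 F=1:
t1 = C AND B = 0 AND 1 = 0
t2 = t1 OR F = 0 OR 1 = 1
t3 = t2 AND E = 1 AND 1 = 1
t4 = t3 AND A = 1 AND 1 = 1
t5 = NOT t4 = NOT 1 = 0
t6 = D OR t5 = 0 OR 0 = 0
So t6 = 0 as required.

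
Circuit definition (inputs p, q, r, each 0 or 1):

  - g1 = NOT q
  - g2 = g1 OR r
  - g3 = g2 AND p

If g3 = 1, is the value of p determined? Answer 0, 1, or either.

1

g3 = g2 AND p must be 1, so both g2 = 1 and p = 1.
g2 = g1 OR r must be 1, so at least one of g1, r is 1.
Every assignment with g3 = 1 has p = 1; there are 3 such assignment(s).
  p=1, q=0, r=0
  p=1, q=0, r=1
  p=1, q=1, r=1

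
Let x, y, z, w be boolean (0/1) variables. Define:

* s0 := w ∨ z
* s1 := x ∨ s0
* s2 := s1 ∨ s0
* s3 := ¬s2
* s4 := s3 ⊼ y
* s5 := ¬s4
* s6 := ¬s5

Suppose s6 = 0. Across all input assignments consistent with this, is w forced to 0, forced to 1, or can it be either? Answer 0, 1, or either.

0

s6 = ¬s5 must be 0, so s5 = 1.
Every assignment with s6 = 0 has w = 0; there are 1 such assignment(s).
  x=0, y=1, z=0, w=0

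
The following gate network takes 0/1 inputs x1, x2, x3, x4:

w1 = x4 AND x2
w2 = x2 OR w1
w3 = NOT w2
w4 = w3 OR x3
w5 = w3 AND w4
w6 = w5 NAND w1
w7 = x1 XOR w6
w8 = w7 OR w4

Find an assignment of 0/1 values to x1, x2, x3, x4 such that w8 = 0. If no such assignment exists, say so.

w8 = w7 OR w4 must be 0, so both w7 = 0 and w4 = 0.
w7 = x1 XOR w6 must be 0, so x1 and w6 are equal.
Check with x1=1 x2=1 x3=0 x4=1:
w1 = x4 AND x2 = 1 AND 1 = 1
w2 = x2 OR w1 = 1 OR 1 = 1
w3 = NOT w2 = NOT 1 = 0
w4 = w3 OR x3 = 0 OR 0 = 0
w5 = w3 AND w4 = 0 AND 0 = 0
w6 = w5 NAND w1 = 0 NAND 1 = 1
w7 = x1 XOR w6 = 1 XOR 1 = 0
w8 = w7 OR w4 = 0 OR 0 = 0
So w8 = 0 as required.

x1=1 x2=1 x3=0 x4=1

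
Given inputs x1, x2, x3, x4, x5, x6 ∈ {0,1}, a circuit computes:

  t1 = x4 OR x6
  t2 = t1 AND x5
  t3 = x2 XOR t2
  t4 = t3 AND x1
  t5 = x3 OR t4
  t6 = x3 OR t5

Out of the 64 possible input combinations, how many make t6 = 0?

t6 = x3 OR t5 must be 0, so both x3 = 0 and t5 = 0.
Enumerating the 64 input combinations, 24 give t6 = 0 and 40 give t6 = 1.

24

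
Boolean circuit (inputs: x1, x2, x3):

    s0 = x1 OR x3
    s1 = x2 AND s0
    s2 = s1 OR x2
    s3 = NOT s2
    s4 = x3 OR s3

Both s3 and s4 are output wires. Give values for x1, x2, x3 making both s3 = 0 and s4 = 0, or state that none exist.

Check with x1=1 x2=1 x3=0:
s0 = x1 OR x3 = 1 OR 0 = 1
s1 = x2 AND s0 = 1 AND 1 = 1
s2 = s1 OR x2 = 1 OR 1 = 1
s3 = NOT s2 = NOT 1 = 0
s4 = x3 OR s3 = 0 OR 0 = 0
So s3 = 0 and s4 = 0.

x1=1 x2=1 x3=0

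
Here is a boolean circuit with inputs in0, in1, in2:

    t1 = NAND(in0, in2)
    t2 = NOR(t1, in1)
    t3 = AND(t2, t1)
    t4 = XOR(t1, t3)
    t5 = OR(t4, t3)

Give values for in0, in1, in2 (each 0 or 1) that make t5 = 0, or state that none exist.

in0=1, in1=0, in2=1

t5 = OR(t4, t3) must be 0, so both t4 = 0 and t3 = 0.
t4 = XOR(t1, t3) must be 0, so t1 and t3 are equal.
Check with in0=1, in1=0, in2=1:
t1 = NAND(in0, in2) = NAND(1, 1) = 0
t2 = NOR(t1, in1) = NOR(0, 0) = 1
t3 = AND(t2, t1) = AND(1, 0) = 0
t4 = XOR(t1, t3) = XOR(0, 0) = 0
t5 = OR(t4, t3) = OR(0, 0) = 0
So t5 = 0 as required.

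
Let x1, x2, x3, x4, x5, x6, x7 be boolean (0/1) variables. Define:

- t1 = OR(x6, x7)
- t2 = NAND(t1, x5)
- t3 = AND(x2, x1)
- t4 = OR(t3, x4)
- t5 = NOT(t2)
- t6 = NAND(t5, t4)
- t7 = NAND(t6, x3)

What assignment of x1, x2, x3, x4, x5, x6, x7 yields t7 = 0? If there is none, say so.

x1=1, x2=1, x3=1, x4=0, x5=0, x6=0, x7=1

t7 = NAND(t6, x3) must be 0, so both t6 = 1 and x3 = 1.
t6 = NAND(t5, t4) must be 1, so at least one of t5, t4 is 0.
Check with x1=1, x2=1, x3=1, x4=0, x5=0, x6=0, x7=1:
t1 = OR(x6, x7) = OR(0, 1) = 1
t2 = NAND(t1, x5) = NAND(1, 0) = 1
t3 = AND(x2, x1) = AND(1, 1) = 1
t4 = OR(t3, x4) = OR(1, 0) = 1
t5 = NOT(t2) = NOT 1 = 0
t6 = NAND(t5, t4) = NAND(0, 1) = 1
t7 = NAND(t6, x3) = NAND(1, 1) = 0
So t7 = 0 as required.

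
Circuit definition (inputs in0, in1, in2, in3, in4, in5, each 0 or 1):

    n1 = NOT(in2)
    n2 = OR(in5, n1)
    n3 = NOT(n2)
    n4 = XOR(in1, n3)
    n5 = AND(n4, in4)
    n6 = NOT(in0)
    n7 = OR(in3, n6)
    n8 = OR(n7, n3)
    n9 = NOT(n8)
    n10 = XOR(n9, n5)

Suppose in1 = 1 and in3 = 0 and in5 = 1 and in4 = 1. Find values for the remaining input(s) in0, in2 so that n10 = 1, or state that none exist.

in0=0 in2=0

Check with in1 = 1 and in3 = 0 and in5 = 1 and in4 = 1 and in0=0, in2=0:
n1 = NOT(in2) = NOT 0 = 1
n2 = OR(in5, n1) = OR(1, 1) = 1
n3 = NOT(n2) = NOT 1 = 0
n4 = XOR(in1, n3) = XOR(1, 0) = 1
n5 = AND(n4, in4) = AND(1, 1) = 1
n6 = NOT(in0) = NOT 0 = 1
n7 = OR(in3, n6) = OR(0, 1) = 1
n8 = OR(n7, n3) = OR(1, 0) = 1
n9 = NOT(n8) = NOT 1 = 0
n10 = XOR(n9, n5) = XOR(0, 1) = 1
So n10 = 1.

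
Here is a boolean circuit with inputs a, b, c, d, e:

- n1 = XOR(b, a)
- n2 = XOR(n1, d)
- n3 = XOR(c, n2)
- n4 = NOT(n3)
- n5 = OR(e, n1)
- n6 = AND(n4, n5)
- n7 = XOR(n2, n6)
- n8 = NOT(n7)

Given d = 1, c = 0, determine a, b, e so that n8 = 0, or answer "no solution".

a=1 b=0 e=1

Check with d = 1, c = 0 and a=1, b=0, e=1:
n1 = XOR(b, a) = XOR(0, 1) = 1
n2 = XOR(n1, d) = XOR(1, 1) = 0
n3 = XOR(c, n2) = XOR(0, 0) = 0
n4 = NOT(n3) = NOT 0 = 1
n5 = OR(e, n1) = OR(1, 1) = 1
n6 = AND(n4, n5) = AND(1, 1) = 1
n7 = XOR(n2, n6) = XOR(0, 1) = 1
n8 = NOT(n7) = NOT 1 = 0
So n8 = 0.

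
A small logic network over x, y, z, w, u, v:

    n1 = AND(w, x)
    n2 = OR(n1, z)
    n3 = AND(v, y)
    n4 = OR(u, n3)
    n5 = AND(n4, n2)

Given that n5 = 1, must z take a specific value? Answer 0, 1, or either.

either

Both values of z occur among assignments with n5 = 1:
  z=0: x=1, y=0, z=0, w=1, u=1, v=0
  z=1: x=0, y=0, z=1, w=0, u=1, v=0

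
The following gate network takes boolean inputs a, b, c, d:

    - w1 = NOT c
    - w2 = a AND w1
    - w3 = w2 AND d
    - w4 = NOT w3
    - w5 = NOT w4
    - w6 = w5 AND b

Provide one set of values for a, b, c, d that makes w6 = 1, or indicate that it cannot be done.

a=1 b=1 c=0 d=1

w6 = w5 AND b must be 1, so both w5 = 1 and b = 1.
w5 = NOT w4 must be 1, so w4 = 0.
w4 = NOT w3 must be 0, so w3 = 1.
Check with a=1 b=1 c=0 d=1:
w1 = NOT c = NOT 0 = 1
w2 = a AND w1 = 1 AND 1 = 1
w3 = w2 AND d = 1 AND 1 = 1
w4 = NOT w3 = NOT 1 = 0
w5 = NOT w4 = NOT 0 = 1
w6 = w5 AND b = 1 AND 1 = 1
So w6 = 1 as required.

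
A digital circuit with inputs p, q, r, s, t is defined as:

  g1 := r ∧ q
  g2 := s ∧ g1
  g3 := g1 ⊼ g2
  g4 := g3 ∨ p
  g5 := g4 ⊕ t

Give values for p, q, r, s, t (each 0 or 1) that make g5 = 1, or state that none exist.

p=0, q=1, r=0, s=0, t=0

g5 = g4 ⊕ t must be 1, so g4 and t differ.
Check with p=0, q=1, r=0, s=0, t=0:
g1 = r ∧ q = 0 ∧ 1 = 0
g2 = s ∧ g1 = 0 ∧ 0 = 0
g3 = g1 ⊼ g2 = 0 ⊼ 0 = 1
g4 = g3 ∨ p = 1 ∨ 0 = 1
g5 = g4 ⊕ t = 1 ⊕ 0 = 1
So g5 = 1 as required.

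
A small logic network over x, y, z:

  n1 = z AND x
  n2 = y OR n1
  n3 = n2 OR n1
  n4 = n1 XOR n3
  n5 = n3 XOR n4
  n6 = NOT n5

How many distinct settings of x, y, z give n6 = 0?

n6 = NOT n5 must be 0, so n5 = 1.
Satisfying assignments:
  x=1, y=0, z=1
  x=1, y=1, z=1

2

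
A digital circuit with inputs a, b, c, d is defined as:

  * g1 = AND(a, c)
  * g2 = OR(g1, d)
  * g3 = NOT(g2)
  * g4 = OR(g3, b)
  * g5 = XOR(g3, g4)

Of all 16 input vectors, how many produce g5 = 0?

11

g5 = XOR(g3, g4) must be 0, so g3 and g4 are equal.
Enumerating the 16 input combinations, 11 give g5 = 0 and 5 give g5 = 1.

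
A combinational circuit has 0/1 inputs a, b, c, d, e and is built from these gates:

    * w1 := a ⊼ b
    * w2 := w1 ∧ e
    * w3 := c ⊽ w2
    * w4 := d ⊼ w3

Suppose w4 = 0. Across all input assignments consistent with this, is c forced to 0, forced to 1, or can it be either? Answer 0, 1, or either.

0

w4 = d ⊼ w3 must be 0, so both d = 1 and w3 = 1.
w3 = c ⊽ w2 must be 1, so both c = 0 and w2 = 0.
Every assignment with w4 = 0 has c = 0; there are 5 such assignment(s).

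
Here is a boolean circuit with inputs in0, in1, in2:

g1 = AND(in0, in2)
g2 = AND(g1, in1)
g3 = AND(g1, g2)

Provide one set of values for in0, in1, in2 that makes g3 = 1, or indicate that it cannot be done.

g3 = AND(g1, g2) must be 1, so both g1 = 1 and g2 = 1.
g1 = AND(in0, in2) must be 1, so both in0 = 1 and in2 = 1.
Check with in0=1, in1=1, in2=1:
g1 = AND(in0, in2) = AND(1, 1) = 1
g2 = AND(g1, in1) = AND(1, 1) = 1
g3 = AND(g1, g2) = AND(1, 1) = 1
So g3 = 1 as required.

in0=1, in1=1, in2=1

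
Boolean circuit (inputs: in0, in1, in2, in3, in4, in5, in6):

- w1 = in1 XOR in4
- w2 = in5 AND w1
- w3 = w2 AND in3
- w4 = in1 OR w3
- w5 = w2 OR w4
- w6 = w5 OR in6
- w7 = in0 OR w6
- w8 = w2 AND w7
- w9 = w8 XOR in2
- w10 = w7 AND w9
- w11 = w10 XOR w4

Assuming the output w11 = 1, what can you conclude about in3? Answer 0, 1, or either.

Both values of in3 occur among assignments with w11 = 1:
  in3=0: in0=0, in1=0, in2=0, in3=0, in4=1, in5=1, in6=0
  in3=1: in0=0, in1=0, in2=1, in3=1, in4=0, in5=0, in6=1

either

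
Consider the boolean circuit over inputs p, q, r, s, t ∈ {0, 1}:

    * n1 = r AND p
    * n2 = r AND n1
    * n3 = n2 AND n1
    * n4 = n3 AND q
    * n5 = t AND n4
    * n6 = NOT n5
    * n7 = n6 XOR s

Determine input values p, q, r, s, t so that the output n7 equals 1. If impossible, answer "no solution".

n7 = n6 XOR s must be 1, so n6 and s differ.
Check with p=0, q=1, r=0, s=0, t=1:
n1 = r AND p = 0 AND 0 = 0
n2 = r AND n1 = 0 AND 0 = 0
n3 = n2 AND n1 = 0 AND 0 = 0
n4 = n3 AND q = 0 AND 1 = 0
n5 = t AND n4 = 1 AND 0 = 0
n6 = NOT n5 = NOT 0 = 1
n7 = n6 XOR s = 1 XOR 0 = 1
So n7 = 1 as required.

p=0, q=1, r=0, s=0, t=1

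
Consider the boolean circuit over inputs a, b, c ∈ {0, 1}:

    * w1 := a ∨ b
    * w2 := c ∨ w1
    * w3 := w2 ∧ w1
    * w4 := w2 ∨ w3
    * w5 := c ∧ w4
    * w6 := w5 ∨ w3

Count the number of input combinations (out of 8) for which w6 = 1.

w6 = w5 ∨ w3 must be 1, so at least one of w5, w3 is 1.
Enumerating the 8 input combinations, 7 give w6 = 1 and 1 give w6 = 0.

7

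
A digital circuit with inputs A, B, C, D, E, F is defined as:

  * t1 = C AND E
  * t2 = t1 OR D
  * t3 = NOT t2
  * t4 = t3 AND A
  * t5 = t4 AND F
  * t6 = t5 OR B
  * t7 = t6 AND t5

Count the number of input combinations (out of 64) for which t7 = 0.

t7 = t6 AND t5 must be 0, so at least one of t6, t5 is 0.
Enumerating the 64 input combinations, 58 give t7 = 0 and 6 give t7 = 1.

58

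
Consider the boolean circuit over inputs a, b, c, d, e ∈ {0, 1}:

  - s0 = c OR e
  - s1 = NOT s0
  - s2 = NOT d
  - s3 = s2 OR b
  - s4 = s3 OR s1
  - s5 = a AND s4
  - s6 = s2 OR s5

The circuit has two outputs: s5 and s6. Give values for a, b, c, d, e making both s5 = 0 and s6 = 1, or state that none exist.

Check with a=0 b=1 c=0 d=0 e=1:
s0 = c OR e = 0 OR 1 = 1
s1 = NOT s0 = NOT 1 = 0
s2 = NOT d = NOT 0 = 1
s3 = s2 OR b = 1 OR 1 = 1
s4 = s3 OR s1 = 1 OR 0 = 1
s5 = a AND s4 = 0 AND 1 = 0
s6 = s2 OR s5 = 1 OR 0 = 1
So s5 = 0 and s6 = 1.

a=0 b=1 c=0 d=0 e=1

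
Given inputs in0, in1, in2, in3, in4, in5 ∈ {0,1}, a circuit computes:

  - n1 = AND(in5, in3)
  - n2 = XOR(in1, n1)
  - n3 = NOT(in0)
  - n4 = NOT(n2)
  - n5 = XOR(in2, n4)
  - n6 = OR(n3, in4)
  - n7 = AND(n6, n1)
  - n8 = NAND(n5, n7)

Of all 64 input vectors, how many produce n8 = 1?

n8 = NAND(n5, n7) must be 1, so at least one of n5, n7 is 0.
Enumerating the 64 input combinations, 58 give n8 = 1 and 6 give n8 = 0.

58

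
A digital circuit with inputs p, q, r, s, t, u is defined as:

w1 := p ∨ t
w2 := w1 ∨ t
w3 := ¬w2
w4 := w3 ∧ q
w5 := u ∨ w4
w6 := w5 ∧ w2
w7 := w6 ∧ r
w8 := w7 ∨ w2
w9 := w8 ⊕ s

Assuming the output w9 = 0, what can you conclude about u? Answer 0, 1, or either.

Both values of u occur among assignments with w9 = 0:
  u=0: p=0, q=0, r=0, s=0, t=0, u=0
  u=1: p=0, q=0, r=0, s=0, t=0, u=1

either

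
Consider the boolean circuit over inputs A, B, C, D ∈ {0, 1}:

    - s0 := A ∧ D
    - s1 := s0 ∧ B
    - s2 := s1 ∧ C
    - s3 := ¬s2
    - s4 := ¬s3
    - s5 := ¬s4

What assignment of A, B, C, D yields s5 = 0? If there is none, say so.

A=1, B=1, C=1, D=1

Check with A=1, B=1, C=1, D=1:
s0 = A ∧ D = 1 ∧ 1 = 1
s1 = s0 ∧ B = 1 ∧ 1 = 1
s2 = s1 ∧ C = 1 ∧ 1 = 1
s3 = ¬s2 = ¬1 = 0
s4 = ¬s3 = ¬0 = 1
s5 = ¬s4 = ¬1 = 0
So s5 = 0 as required.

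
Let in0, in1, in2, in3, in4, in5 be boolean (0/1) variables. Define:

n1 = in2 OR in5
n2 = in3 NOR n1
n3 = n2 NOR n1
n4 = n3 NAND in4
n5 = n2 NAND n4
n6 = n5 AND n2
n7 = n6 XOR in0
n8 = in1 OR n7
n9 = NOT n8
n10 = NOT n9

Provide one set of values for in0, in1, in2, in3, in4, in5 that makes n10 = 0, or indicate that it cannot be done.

Check with in0=0 in1=0 in2=1 in3=1 in4=1 in5=0:
n1 = in2 OR in5 = 1 OR 0 = 1
n2 = in3 NOR n1 = 1 NOR 1 = 0
n3 = n2 NOR n1 = 0 NOR 1 = 0
n4 = n3 NAND in4 = 0 NAND 1 = 1
n5 = n2 NAND n4 = 0 NAND 1 = 1
n6 = n5 AND n2 = 1 AND 0 = 0
n7 = n6 XOR in0 = 0 XOR 0 = 0
n8 = in1 OR n7 = 0 OR 0 = 0
n9 = NOT n8 = NOT 0 = 1
n10 = NOT n9 = NOT 1 = 0
So n10 = 0 as required.

in0=0 in1=0 in2=1 in3=1 in4=1 in5=0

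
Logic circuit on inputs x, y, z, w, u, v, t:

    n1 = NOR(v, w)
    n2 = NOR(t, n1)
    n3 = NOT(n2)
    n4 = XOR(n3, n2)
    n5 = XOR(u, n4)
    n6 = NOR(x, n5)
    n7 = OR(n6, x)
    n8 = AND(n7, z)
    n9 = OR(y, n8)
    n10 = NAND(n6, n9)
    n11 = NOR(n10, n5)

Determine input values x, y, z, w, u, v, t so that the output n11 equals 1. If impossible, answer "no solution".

x=0, y=1, z=0, w=1, u=1, v=1, t=1

n11 = NOR(n10, n5) must be 1, so both n10 = 0 and n5 = 0.
n10 = NAND(n6, n9) must be 0, so both n6 = 1 and n9 = 1.
n5 = XOR(u, n4) must be 0, so u and n4 are equal.
Check with x=0, y=1, z=0, w=1, u=1, v=1, t=1:
n1 = NOR(v, w) = NOR(1, 1) = 0
n2 = NOR(t, n1) = NOR(1, 0) = 0
n3 = NOT(n2) = NOT 0 = 1
n4 = XOR(n3, n2) = XOR(1, 0) = 1
n5 = XOR(u, n4) = XOR(1, 1) = 0
n6 = NOR(x, n5) = NOR(0, 0) = 1
n7 = OR(n6, x) = OR(1, 0) = 1
n8 = AND(n7, z) = AND(1, 0) = 0
n9 = OR(y, n8) = OR(1, 0) = 1
n10 = NAND(n6, n9) = NAND(1, 1) = 0
n11 = NOR(n10, n5) = NOR(0, 0) = 1
So n11 = 1 as required.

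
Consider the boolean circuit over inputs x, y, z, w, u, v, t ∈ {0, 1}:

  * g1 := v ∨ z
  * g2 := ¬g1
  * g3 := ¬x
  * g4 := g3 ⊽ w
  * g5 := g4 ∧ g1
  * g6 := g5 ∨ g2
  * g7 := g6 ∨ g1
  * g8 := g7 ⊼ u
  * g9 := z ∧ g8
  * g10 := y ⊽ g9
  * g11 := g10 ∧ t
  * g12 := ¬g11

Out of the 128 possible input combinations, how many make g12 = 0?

g12 = ¬g11 must be 0, so g11 = 1.
g11 = g10 ∧ t must be 1, so both g10 = 1 and t = 1.
Enumerating the 128 input combinations, 24 give g12 = 0 and 104 give g12 = 1.

24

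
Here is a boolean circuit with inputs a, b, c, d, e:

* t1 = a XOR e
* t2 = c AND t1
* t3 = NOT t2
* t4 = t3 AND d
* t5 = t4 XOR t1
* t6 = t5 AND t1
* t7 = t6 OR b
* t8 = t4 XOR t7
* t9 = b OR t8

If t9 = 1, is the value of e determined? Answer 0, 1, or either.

either

Both values of e occur among assignments with t9 = 1:
  e=0: a=0, b=0, c=0, d=1, e=0
  e=1: a=0, b=0, c=0, d=0, e=1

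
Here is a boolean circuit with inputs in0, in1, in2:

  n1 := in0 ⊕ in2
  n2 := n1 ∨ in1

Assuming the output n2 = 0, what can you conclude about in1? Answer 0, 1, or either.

n2 = n1 ∨ in1 must be 0, so both n1 = 0 and in1 = 0.
Every assignment with n2 = 0 has in1 = 0; there are 2 such assignment(s).
  in0=0, in1=0, in2=0
  in0=1, in1=0, in2=1

0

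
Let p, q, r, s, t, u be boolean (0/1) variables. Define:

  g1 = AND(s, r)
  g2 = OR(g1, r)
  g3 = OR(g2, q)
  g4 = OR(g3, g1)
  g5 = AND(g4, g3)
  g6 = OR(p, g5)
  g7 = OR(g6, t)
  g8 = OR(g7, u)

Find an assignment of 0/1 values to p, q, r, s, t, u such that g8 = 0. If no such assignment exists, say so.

p=0, q=0, r=0, s=1, t=0, u=0

g8 = OR(g7, u) must be 0, so both g7 = 0 and u = 0.
Check with p=0, q=0, r=0, s=1, t=0, u=0:
g1 = AND(s, r) = AND(1, 0) = 0
g2 = OR(g1, r) = OR(0, 0) = 0
g3 = OR(g2, q) = OR(0, 0) = 0
g4 = OR(g3, g1) = OR(0, 0) = 0
g5 = AND(g4, g3) = AND(0, 0) = 0
g6 = OR(p, g5) = OR(0, 0) = 0
g7 = OR(g6, t) = OR(0, 0) = 0
g8 = OR(g7, u) = OR(0, 0) = 0
So g8 = 0 as required.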